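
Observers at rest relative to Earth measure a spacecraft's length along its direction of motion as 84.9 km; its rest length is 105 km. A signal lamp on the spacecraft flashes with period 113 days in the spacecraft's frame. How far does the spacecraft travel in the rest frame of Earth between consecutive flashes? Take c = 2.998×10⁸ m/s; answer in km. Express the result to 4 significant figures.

2.130×10^12 km

γ = L₀/L = 105/84.9 = 1.23675.
β = √(1 − 1/γ²) = 0.5884. Lab-frame period = γτ = 1.23675×113 days = 139.75 days. Distance = βc × γτ = 0.5884 × 2.998×10⁸ m/s × 12074400 s = 2.1300×10^15 m = 2.130×10^12 km.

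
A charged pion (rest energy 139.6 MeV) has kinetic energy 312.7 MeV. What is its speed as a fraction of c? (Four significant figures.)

0.9512c

γ = 1 + K/(mc²) = 1 + 312.7/139.6 = 3.24.
β = √(1 − 1/γ²) = √(1 − 0.0952599) = √0.9047401 = 0.9512.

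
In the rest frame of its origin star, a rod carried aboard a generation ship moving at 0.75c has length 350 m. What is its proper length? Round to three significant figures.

With β = 0.75, γ = 1/√(1 − 0.75²) = 1/√0.4375 = 1.5119.
Proper length: L₀ = γ·L = 1.5119 × 350 = 529 m.

529 m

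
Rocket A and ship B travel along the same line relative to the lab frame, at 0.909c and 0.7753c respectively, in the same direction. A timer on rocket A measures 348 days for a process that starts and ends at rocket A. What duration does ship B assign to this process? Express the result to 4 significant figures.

Transform rocket A's velocity into ship B's frame: (0.909 − 0.7753)/(1 − 0.909·0.7753) = 0.1337/0.2952523, so the relative speed is 0.45283c.
At |u| = 0.45283c, γ = (1 − 0.205055)^(−1/2) = 1.1216.
The clock on rocket A records proper time, so ship B measures Δt = γΔτ = 1.1216 × 348 = 390.3 days.

390.3 days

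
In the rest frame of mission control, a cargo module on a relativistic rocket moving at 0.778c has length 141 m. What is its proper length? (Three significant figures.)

224 m

γ = 1/√(1 − β²) = 1/√(1 − 0.605284) = 1/√0.394716 = 1/0.628264 = 1.5917.
Proper length: L₀ = γ·L = 1.5917 × 141 = 224 m.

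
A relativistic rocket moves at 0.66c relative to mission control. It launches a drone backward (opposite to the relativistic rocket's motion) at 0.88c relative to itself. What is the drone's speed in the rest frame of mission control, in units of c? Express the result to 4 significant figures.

Relativistic velocity addition: u = (u' + v)/(1 + u'v/c²), with u' = −0.88c and v = 0.66c.
Numerator: −0.88 + 0.66 = −0.22. Denominator: 1 + (−0.88)(0.66) = 0.4192.
u = −0.22/0.4192 = −0.52481, so the speed is 0.5248c.

0.5248c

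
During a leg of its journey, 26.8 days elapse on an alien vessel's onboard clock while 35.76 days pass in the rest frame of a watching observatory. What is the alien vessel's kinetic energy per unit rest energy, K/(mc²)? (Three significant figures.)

From Δt = γΔτ: γ = 35.76/26.8 = 1.33433.
Since K = (γ−1)mc², K/(mc²) = 1.33433 − 1 = 0.334.

0.334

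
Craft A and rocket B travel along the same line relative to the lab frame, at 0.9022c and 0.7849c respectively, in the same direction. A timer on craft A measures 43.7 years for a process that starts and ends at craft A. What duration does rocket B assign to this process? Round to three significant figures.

The velocity of craft A relative to rocket B is (0.9022 − 0.7849)c / (1 − 0.9022×0.7849) = 0.4019c; relative speed 0.4019c.
At |u| = 0.4019c, γ = (1 − 0.161524)^(−1/2) = 1.0921.
Craft A's interval is proper; time dilation gives Δt_B = γΔτ = 1.0921 × 43.7 years = 47.7 years.

47.7 years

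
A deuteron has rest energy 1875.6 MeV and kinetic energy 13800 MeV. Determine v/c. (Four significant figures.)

K = (γ−1)mc², so γ = 1 + 13800/1875.6 = 8.3576.
Then v/c = √(1 − γ⁻²) = √(1 − 0.0143165) = √0.9856835 = 0.9928.

0.9928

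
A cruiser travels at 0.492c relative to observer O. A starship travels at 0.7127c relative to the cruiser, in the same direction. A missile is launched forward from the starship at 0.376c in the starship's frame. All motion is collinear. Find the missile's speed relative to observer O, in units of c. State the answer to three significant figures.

0.950c

First combine the missile and starship (S''→S'): u₁ = (0.376 + 0.7127)/(1 + 0.376×0.7127) = 1.0887/1.2679752 = 0.85861.
Then combine with the cruiser (S'→S): u = (0.85861 + 0.492)/(1 + 0.85861×0.492) = 1.35061/1.42243612 = 0.9495.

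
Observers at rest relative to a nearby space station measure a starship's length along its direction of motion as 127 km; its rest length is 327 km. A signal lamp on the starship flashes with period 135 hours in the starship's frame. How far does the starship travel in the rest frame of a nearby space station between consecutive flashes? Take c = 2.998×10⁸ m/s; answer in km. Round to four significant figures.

3.457×10^11 km

Length contraction gives γ = L₀/L = 327/127 = 2.5748.
β = √(1 − 1/γ²) = 0.9215. Lab-frame period = γτ = 2.5748×135 hours = 347.6 hours. Distance = βc × γτ = 0.9215 × 2.998×10⁸ m/s × 1251360 s = 3.4571×10^14 m = 3.457×10^11 km.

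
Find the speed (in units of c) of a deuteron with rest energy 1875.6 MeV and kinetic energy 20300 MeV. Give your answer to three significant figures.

γ = 1 + K/(mc²) = 1 + 20300/1875.6 = 11.823.
β = √(1 − 1/γ²) = √(1 − 0.00715393) = √0.99284607 = 0.996.

0.996c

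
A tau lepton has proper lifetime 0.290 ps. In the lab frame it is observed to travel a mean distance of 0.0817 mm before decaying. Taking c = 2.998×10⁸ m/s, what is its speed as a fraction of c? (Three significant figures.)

0.685c

d = βγcτ ⇒ βγ = d/(cτ) = 8.170×10^-5 m / (8.6942×10^-5 m) = 0.93971.
β = (βγ)/√(1+(βγ)²) = 0.93971/√1.883055 = 0.685.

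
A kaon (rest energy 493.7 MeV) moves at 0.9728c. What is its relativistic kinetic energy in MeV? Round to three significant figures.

γ = 1/√(1 − β²) = 1/√(1 − 0.94633984) = 1/√0.05366016 = 1/0.231647 = 4.3169.
Kinetic energy: K = (γ − 1)mc² = (4.3169 − 1) × 493.7 MeV = 3.3169 × 493.7 = 1640 MeV.

1640 MeV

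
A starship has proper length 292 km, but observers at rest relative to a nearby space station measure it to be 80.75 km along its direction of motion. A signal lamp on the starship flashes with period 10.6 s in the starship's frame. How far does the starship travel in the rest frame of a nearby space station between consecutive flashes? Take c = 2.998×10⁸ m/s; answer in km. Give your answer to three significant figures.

Length contraction gives γ = L₀/L = 292/80.75 = 3.6161.
β = √(1 − 1/γ²) = 0.961. Lab-frame period = γτ = 3.6161×10.6 s = 38.331 s. Distance = βc × γτ = 0.961 × 2.998×10⁸ m/s × 38.331 s = 1.1043×10^10 m = 1.10×10^7 km.

1.10×10^7 km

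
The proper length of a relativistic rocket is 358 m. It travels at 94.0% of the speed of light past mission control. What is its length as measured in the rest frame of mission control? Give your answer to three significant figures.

122 m

β² = 0.8836, so γ = 1/√0.1164 = 2.9311.
Along the direction of motion the measured length is L₀/γ = 358/2.9311 = 122 m.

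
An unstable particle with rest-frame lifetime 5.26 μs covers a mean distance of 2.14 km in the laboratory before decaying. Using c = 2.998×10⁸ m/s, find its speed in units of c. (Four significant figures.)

0.8050c

d = βγcτ ⇒ βγ = d/(cτ) = 2140 m / (1576.948 m) = 1.3571.
β = (βγ)/√(1+(βγ)²) = 1.3571/√2.84172 = 0.8050.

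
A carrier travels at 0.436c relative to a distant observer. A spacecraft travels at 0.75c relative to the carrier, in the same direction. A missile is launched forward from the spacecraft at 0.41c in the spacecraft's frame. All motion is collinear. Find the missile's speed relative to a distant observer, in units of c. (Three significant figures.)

First combine the missile and spacecraft (S''→S'): u₁ = (0.41 + 0.75)/(1 + 0.41×0.75) = 1.16/1.3075 = 0.88719.
Then combine with the carrier (S'→S): u = (0.88719 + 0.436)/(1 + 0.88719×0.436) = 1.32319/1.38681484 = 0.95412.

0.954c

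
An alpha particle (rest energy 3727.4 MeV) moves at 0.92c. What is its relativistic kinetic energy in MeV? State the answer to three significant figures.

γ = 1/√(1 − β²) = 1/√(1 − 0.8464) = 1/√0.1536 = 1/0.391918 = 2.5516.
Kinetic energy: K = (γ − 1)mc² = (2.5516 − 1) × 3727.4 MeV = 1.5516 × 3727.4 = 5780 MeV.

5780 MeV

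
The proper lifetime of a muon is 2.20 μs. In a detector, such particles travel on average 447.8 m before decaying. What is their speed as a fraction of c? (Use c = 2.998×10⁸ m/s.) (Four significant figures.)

0.5617c

d = βγcτ ⇒ βγ = d/(cτ) = 447.8 m / (659.56 m) = 0.67894.
β = (βγ)/√(1+(βγ)²) = 0.67894/√1.46096 = 0.5617.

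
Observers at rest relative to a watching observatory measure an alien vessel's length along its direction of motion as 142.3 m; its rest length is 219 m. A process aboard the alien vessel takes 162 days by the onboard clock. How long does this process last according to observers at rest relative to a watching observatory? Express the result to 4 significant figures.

γ = L₀/L = 219/142.3 = 1.539.
Δt = γΔτ = 1.539 × 162 = 249.3 days.

249.3 days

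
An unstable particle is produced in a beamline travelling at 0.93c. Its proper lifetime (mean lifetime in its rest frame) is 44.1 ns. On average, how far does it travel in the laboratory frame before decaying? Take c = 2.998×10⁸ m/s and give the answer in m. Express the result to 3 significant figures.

Lorentz factor: γ = (1 − 0.8649)^(−1/2) = 2.7206.
Lab-frame lifetime: Δt = γτ = 2.7206 × 44.1 ns = 119.98 ns.
Distance: d = vΔt = 0.93 × 2.998×10⁸ m/s × 1.1998×10^-7 s = 33.5 m.

33.5 m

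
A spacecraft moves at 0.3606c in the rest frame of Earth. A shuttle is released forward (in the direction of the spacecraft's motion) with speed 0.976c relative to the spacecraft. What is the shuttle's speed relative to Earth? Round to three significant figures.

Relativistic velocity addition: u = (u' + v)/(1 + u'v/c²), with u' = 0.976c and v = 0.3606c.
Numerator: 0.976 + 0.3606 = 1.3366. Denominator: 1 + (0.976)(0.3606) = 1.3519456.
u = 1.3366/1.3519456 = 0.98865, so the speed is 0.989c.

0.989c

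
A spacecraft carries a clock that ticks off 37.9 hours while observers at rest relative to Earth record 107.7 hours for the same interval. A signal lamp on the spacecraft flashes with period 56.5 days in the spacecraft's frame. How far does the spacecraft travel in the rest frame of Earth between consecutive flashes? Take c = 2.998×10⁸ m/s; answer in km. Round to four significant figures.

γ = Δt/Δτ = 107.7/37.9 = 2.84169.
β = √(1 − 1/γ²) = 0.93604. Lab-frame period = γτ = 2.84169×56.5 days = 160.56 days. Distance = βc × γτ = 0.93604 × 2.998×10⁸ m/s × 13872384 s = 3.8929×10^15 m = 3.893×10^12 km.

3.893×10^12 km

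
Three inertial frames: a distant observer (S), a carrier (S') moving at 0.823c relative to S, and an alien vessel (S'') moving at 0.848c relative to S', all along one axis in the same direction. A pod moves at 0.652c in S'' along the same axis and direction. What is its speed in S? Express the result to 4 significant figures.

0.9966c

Apply u = (u'+v)/(1+u'v) twice. Pod in the carrier frame: (0.652+0.848)/(1+0.652·0.848) = 1.5/1.552896 = 0.96594c.
That velocity, transformed to the rest frame of a distant observer: (0.96594+0.823)/(1+0.96594·0.823) = 1.78894/1.79496862 = 0.99664c.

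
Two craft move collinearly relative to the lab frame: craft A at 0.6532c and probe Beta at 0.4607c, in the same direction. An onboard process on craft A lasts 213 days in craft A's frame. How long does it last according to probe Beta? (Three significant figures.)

222 days

Speed of craft A in probe Beta's frame: u = (v_A − v_B)/(1 − v_A v_B/c²) = (0.6532 − 0.4607)/(1 − 0.6532×0.4607) = 0.1925/0.69907076 = 0.27537; |u| = 0.27537c.
At |u| = 0.27537c, γ = (1 − 0.0758286)^(−1/2) = 1.0402.
Craft A's interval is proper; time dilation gives Δt_B = γΔτ = 1.0402 × 213 days = 222 days.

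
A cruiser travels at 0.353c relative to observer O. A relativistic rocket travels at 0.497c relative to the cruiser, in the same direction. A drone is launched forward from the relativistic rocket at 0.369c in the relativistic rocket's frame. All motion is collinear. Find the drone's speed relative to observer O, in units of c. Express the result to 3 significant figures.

Compose velocities in two stages. Stage 1 (into S'): u₁ = (0.369+0.497)/(1+0.369×0.497) = 0.73179.
Stage 2 (into S): u = (0.73179+0.353)/(1+0.73179×0.353) = 0.86209, so the speed is 0.862c.

0.862c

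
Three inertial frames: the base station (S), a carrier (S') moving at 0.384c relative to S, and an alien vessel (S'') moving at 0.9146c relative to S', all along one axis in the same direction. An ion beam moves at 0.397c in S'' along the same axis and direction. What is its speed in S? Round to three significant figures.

First combine the ion beam and alien vessel (S''→S'): u₁ = (0.397 + 0.9146)/(1 + 0.397×0.9146) = 1.3116/1.3630962 = 0.96222.
Then combine with the carrier (S'→S): u = (0.96222 + 0.384)/(1 + 0.96222×0.384) = 1.34622/1.36949248 = 0.98301.

0.983c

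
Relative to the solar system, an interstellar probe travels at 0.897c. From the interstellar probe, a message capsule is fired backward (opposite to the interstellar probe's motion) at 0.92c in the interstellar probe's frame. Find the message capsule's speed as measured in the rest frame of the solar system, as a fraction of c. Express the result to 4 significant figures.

0.1316c

Relativistic velocity addition: u = (u' + v)/(1 + u'v/c²), with u' = −0.92c and v = 0.897c.
Numerator: −0.92 + 0.897 = −0.023. Denominator: 1 + (−0.92)(0.897) = 0.17476.
u = −0.023/0.17476 = −0.13161, so the speed is 0.1316c.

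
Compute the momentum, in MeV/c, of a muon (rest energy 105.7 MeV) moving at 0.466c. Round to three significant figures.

Lorentz factor: γ = (1 − 0.217156)^(−1/2) = 1.1302.
Momentum: p = γβ·mc = 1.1302 × 0.466 × 105.7 MeV/c = 55.7 MeV/c.

55.7 MeV/c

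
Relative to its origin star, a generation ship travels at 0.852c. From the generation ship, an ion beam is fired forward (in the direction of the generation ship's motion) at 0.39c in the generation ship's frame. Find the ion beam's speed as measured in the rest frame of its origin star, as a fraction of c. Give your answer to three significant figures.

0.932c

Relativistic velocity addition: u = (u' + v)/(1 + u'v/c²), with u' = 0.39c and v = 0.852c.
Numerator: 0.39 + 0.852 = 1.242. Denominator: 1 + (0.39)(0.852) = 1.33228.
u = 1.242/1.33228 = 0.93224, so the speed is 0.932c.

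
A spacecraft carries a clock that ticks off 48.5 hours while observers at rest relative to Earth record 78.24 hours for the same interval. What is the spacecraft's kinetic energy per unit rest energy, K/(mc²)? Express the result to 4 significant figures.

0.6132

From Δt = γΔτ: γ = 78.24/48.5 = 1.6132.
K/(mc²) = γ − 1 = 1.6132 − 1 = 0.6132.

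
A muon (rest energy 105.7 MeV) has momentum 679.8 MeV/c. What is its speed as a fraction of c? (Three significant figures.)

0.988c

pc/(mc²) = 679.8/105.7 = 6.4314 = βγ = β/√(1−β²).
So β² = x²/(1 + x²) with x = 6.4314: x² = 41.3629, β² = 41.3629/42.3629 = 0.976394, β = 0.988.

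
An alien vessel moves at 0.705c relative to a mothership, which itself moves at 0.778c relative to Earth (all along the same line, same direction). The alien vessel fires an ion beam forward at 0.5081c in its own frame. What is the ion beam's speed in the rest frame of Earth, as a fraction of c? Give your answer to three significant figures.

0.986c

First combine the ion beam and alien vessel (S''→S'): u₁ = (0.5081 + 0.705)/(1 + 0.5081×0.705) = 1.2131/1.3582105 = 0.89316.
Then combine with the mothership (S'→S): u = (0.89316 + 0.778)/(1 + 0.89316×0.778) = 1.67116/1.69487848 = 0.98601.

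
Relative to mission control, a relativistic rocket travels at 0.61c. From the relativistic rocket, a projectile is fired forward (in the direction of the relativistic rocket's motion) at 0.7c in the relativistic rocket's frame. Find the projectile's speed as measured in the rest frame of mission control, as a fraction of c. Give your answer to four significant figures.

0.9180c

In units of c, u = (u' + v)/(1 + u'v) with u' = 0.7 and v = 0.61.
Numerator: 0.7 + 0.61 = 1.31. Denominator: 1 + (0.7)(0.61) = 1.427.
u = 1.31/1.427 = 0.91801, so the speed is 0.9180c.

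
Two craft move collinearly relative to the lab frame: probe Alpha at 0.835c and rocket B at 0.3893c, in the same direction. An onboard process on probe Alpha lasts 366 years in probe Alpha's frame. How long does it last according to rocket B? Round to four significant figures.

Speed of probe Alpha in rocket B's frame: u = (v_A − v_B)/(1 − v_A v_B/c²) = (0.835 − 0.3893)/(1 − 0.835×0.3893) = 0.4457/0.6749345 = 0.66036; |u| = 0.66036c.
At |u| = 0.66036c, γ = (1 − 0.436075)^(−1/2) = 1.3316.
The clock on probe Alpha records proper time, so rocket B measures Δt = γΔτ = 1.3316 × 366 = 487.4 years.

487.4 years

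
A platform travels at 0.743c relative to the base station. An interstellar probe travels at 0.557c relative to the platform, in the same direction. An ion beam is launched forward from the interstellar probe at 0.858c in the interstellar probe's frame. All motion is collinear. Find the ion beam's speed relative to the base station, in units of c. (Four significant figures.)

0.9936c

Apply u = (u'+v)/(1+u'v) twice. Ion beam in the platform frame: (0.858+0.557)/(1+0.858·0.557) = 1.415/1.477906 = 0.95744c.
That velocity, transformed to the rest frame of the base station: (0.95744+0.743)/(1+0.95744·0.743) = 1.70044/1.71137792 = 0.99361c.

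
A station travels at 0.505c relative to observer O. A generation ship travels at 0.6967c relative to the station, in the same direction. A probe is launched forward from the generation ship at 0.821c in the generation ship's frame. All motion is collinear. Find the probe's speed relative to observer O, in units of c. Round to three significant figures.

0.989c

Apply u = (u'+v)/(1+u'v) twice. Probe in the station frame: (0.821+0.6967)/(1+0.821·0.6967) = 1.5177/1.5719907 = 0.96546c.
That velocity, transformed to the rest frame of observer O: (0.96546+0.505)/(1+0.96546·0.505) = 1.47046/1.4875573 = 0.98851c.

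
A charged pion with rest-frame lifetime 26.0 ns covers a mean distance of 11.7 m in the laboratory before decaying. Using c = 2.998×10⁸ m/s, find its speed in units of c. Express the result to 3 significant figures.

Let x = d/(cτ) = 11.70 m / (2.998×10⁸ m/s × 2.600×10^-8 s) = 1.501. Since d = βγcτ, x = βγ = β/√(1−β²).
Solving: β² = x²/(1+x²) = 2.253/3.253 = 0.692591, so β = 0.832.

0.832c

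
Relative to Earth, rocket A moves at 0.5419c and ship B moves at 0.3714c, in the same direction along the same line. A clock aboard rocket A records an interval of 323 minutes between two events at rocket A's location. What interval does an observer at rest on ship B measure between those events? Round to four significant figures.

330.6 minutes

Speed of rocket A in ship B's frame: u = (v_A − v_B)/(1 − v_A v_B/c²) = (0.5419 − 0.3714)/(1 − 0.5419×0.3714) = 0.1705/0.79873834 = 0.21346; |u| = 0.21346c.
At |u| = 0.21346c, γ = (1 − 0.0455652)^(−1/2) = 1.0236.
Rocket A's interval is proper; time dilation gives Δt_B = γΔτ = 1.0236 × 323 minutes = 330.6 minutes.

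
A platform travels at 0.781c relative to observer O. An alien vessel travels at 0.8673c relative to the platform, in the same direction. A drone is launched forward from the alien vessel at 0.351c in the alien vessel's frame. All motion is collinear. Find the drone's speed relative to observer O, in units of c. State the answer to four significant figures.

0.9916c

First combine the drone and alien vessel (S''→S'): u₁ = (0.351 + 0.8673)/(1 + 0.351×0.8673) = 1.2183/1.3044223 = 0.93398.
Then combine with the platform (S'→S): u = (0.93398 + 0.781)/(1 + 0.93398×0.781) = 1.71498/1.72943838 = 0.99164.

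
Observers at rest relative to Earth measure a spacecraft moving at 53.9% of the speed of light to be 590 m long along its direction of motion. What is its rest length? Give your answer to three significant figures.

700 m

β² = 0.290521, so γ = 1/√0.709479 = 1.1872.
Proper length: L₀ = γ·L = 1.1872 × 590 = 700 m.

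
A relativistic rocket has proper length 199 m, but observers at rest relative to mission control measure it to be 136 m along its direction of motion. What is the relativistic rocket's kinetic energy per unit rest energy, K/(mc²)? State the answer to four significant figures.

0.4632

γ = L₀/L = 199/136 = 1.46324.
Since K = (γ−1)mc², K/(mc²) = 1.46324 − 1 = 0.4632.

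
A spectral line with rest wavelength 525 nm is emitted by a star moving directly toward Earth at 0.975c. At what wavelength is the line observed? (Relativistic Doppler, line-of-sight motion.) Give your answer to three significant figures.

Relativistic Doppler for wavelength: λ_obs = λ_src · √((1−β)/(1+β)).
With β = 0.975: factor = √(0.025/1.975) = 0.11251.
λ_obs = 525 × 0.11251 = 59.1 nm.

59.1 nm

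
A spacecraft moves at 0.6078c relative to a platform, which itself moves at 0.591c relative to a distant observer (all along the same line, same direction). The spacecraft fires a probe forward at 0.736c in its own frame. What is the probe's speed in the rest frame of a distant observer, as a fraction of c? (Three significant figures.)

0.981c

Compose velocities in two stages. Stage 1 (into S'): u₁ = (0.736+0.6078)/(1+0.736×0.6078) = 0.92846.
Stage 2 (into S): u = (0.92846+0.591)/(1+0.92846×0.591) = 0.98111, so the speed is 0.981c.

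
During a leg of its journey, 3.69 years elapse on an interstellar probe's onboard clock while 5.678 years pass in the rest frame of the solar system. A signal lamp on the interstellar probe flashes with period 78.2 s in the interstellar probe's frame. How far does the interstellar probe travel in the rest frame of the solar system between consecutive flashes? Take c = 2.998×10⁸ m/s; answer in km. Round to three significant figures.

2.74×10^7 km

γ = Δt/Δτ = 5.678/3.69 = 1.53875.
β = √(1 − 1/γ²) = 0.76004. Lab-frame period = γτ = 1.53875×78.2 s = 120.33 s. Distance = βc × γτ = 0.76004 × 2.998×10⁸ m/s × 120.33 s = 2.7418×10^10 m = 2.74×10^7 km.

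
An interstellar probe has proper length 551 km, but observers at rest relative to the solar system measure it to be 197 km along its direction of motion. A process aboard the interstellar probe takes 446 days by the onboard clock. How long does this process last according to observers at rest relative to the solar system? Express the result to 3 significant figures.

γ = L₀/L = 551/197 = 2.79695.
Δt = γΔτ = 2.79695 × 446 = 1250 days.

1250 days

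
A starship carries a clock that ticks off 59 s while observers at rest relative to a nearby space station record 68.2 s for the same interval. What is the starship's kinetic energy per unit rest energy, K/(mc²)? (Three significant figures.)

γ = Δt/Δτ = 68.2/59 = 1.15593.
K/(mc²) = γ − 1 = 1.15593 − 1 = 0.156.

0.156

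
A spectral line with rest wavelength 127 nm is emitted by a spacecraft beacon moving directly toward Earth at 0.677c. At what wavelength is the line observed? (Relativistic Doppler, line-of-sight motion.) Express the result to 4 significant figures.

55.74 nm

Relativistic Doppler for wavelength: λ_obs = λ_src · √((1−β)/(1+β)).
With β = 0.677: factor = √(0.323/1.677) = 0.43887.
λ_obs = 127 × 0.43887 = 55.74 nm.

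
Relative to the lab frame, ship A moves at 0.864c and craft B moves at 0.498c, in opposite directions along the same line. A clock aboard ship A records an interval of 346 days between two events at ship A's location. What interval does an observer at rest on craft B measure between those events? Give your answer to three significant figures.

1130 days

Transform ship A's velocity into craft B's frame: (0.864 + 0.498)/(1 + 0.864·0.498) = 1.362/1.430272, so the relative speed is 0.95227c.
At |u| = 0.95227c, γ = (1 − 0.906818)^(−1/2) = 3.2759.
Ship A's interval is proper; time dilation gives Δt_B = γΔτ = 3.2759 × 346 days = 1130 days.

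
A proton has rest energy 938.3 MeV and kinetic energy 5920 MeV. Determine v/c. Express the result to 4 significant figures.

γ = 1 + K/(mc²) = 1 + 5920/938.3 = 7.3093.
β = √(1 − 1/γ²) = √(1 − 0.0187175) = √0.9812825 = 0.9906.

0.9906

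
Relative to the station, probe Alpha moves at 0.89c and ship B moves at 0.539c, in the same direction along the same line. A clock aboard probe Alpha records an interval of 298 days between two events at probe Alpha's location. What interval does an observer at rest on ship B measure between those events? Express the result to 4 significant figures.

Speed of probe Alpha in ship B's frame: u = (v_A − v_B)/(1 − v_A v_B/c²) = (0.89 − 0.539)/(1 − 0.89×0.539) = 0.351/0.52029 = 0.67462; |u| = 0.67462c.
γ for this relative speed: γ = 1/√(1 − 0.455112) = 1.3547.
Probe Alpha's interval is proper; time dilation gives Δt_B = γΔτ = 1.3547 × 298 days = 403.7 days.

403.7 days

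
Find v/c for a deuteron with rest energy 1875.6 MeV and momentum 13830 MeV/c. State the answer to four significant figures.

βγ = pc/(mc²) = 13830/1875.6 = 7.3736.
Since γ² = 1 + (βγ)² = 55.37, γ = √55.37 = 7.4411, and β = (βγ)/γ = 7.3736/7.4411 = 0.9909.

0.9909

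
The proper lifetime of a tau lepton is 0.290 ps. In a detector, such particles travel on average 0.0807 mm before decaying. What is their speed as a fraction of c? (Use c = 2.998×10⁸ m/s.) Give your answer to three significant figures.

0.680c

d = βγcτ ⇒ βγ = d/(cτ) = 8.070×10^-5 m / (8.6942×10^-5 m) = 0.92821.
β = (βγ)/√(1+(βγ)²) = 0.92821/√1.861574 = 0.680.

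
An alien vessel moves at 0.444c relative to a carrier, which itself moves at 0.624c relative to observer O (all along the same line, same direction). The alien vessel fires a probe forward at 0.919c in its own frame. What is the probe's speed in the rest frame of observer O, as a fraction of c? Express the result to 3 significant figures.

0.993c

First combine the probe and alien vessel (S''→S'): u₁ = (0.919 + 0.444)/(1 + 0.919×0.444) = 1.363/1.408036 = 0.96802.
Then combine with the carrier (S'→S): u = (0.96802 + 0.624)/(1 + 0.96802×0.624) = 1.59202/1.60404448 = 0.9925.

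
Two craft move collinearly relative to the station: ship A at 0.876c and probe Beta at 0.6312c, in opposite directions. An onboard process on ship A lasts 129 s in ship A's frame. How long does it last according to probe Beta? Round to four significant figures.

535.5 s

Speed of ship A in probe Beta's frame: u = (v_A + v_B)/(1 + v_A v_B/c²) = (0.876 + 0.6312)/(1 + 0.876×0.6312) = 1.5072/1.5529312 = 0.97055; |u| = 0.97055c.
γ for this relative speed: γ = 1/√(1 − 0.941967) = 4.1511.
The clock on ship A records proper time, so probe Beta measures Δt = γΔτ = 4.1511 × 129 = 535.5 s.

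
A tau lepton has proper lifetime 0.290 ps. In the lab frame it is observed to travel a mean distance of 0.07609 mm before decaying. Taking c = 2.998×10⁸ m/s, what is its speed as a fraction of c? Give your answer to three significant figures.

d = βγcτ ⇒ βγ = d/(cτ) = 7.609×10^-5 m / (8.6942×10^-5 m) = 0.87518.
β = (βγ)/√(1+(βγ)²) = 0.87518/√1.76594 = 0.659.

0.659c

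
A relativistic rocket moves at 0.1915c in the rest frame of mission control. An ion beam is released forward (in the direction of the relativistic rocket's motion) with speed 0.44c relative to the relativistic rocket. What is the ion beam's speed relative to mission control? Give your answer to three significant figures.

0.582c

In units of c, u = (u' + v)/(1 + u'v) with u' = 0.44 and v = 0.1915.
Numerator: 0.44 + 0.1915 = 0.6315. Denominator: 1 + (0.44)(0.1915) = 1.08426.
u = 0.6315/1.08426 = 0.58242, so the speed is 0.582c.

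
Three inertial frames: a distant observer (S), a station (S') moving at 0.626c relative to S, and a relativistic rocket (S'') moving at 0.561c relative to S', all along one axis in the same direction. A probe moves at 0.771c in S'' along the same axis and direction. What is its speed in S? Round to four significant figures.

First combine the probe and relativistic rocket (S''→S'): u₁ = (0.771 + 0.561)/(1 + 0.771×0.561) = 1.332/1.432531 = 0.92982.
Then combine with the station (S'→S): u = (0.92982 + 0.626)/(1 + 0.92982×0.626) = 1.55582/1.58206732 = 0.98341.

0.9834c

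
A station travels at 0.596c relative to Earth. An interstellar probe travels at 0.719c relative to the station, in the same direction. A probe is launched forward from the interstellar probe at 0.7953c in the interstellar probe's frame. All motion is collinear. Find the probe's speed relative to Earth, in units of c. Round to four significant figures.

0.9906c

Apply u = (u'+v)/(1+u'v) twice. Probe in the station frame: (0.7953+0.719)/(1+0.7953·0.719) = 1.5143/1.5718207 = 0.96341c.
That velocity, transformed to the rest frame of Earth: (0.96341+0.596)/(1+0.96341·0.596) = 1.55941/1.57419236 = 0.99061c.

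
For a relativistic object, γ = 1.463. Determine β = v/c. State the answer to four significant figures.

0.7299

β = √(1 − 1/γ²) = √(1 − 1/2.140369) = √0.532791 = 0.7299.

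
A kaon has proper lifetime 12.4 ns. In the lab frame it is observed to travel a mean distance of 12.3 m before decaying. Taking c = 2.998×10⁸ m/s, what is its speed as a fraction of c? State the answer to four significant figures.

0.9572c

Lab distance = (lab lifetime)·v = γτ·βc, so βγ = d/(cτ) = 12.30/(2.998×10⁸ × 1.240×10^-8) = 3.3087.
With βγ = 3.3087: γ² = 1 + (βγ)² = 11.9475, and β = (βγ)/γ = 3.3087/3.45652 = 0.9572.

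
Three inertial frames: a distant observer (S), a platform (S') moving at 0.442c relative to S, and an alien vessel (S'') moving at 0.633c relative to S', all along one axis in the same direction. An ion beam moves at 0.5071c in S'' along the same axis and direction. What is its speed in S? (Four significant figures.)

0.9447c

Compose velocities in two stages. Stage 1 (into S'): u₁ = (0.5071+0.633)/(1+0.5071×0.633) = 0.86306.
Stage 2 (into S): u = (0.86306+0.442)/(1+0.86306×0.442) = 0.94469, so the speed is 0.9447c.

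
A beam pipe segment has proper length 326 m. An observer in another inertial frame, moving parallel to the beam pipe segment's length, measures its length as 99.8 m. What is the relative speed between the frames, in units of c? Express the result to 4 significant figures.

Length contraction gives γ = L₀/L = 326/99.8 = 3.2665.
β = √(1 − 1/γ²) = √0.906279 = 0.9520.

0.9520c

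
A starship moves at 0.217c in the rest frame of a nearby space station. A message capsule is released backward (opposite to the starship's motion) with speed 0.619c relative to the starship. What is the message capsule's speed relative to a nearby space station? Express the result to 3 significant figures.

0.464c

Relativistic velocity addition: u = (u' + v)/(1 + u'v/c²), with u' = −0.619c and v = 0.217c.
Numerator: −0.619 + 0.217 = −0.402. Denominator: 1 + (−0.619)(0.217) = 0.865677.
u = −0.402/0.865677 = −0.46438, so the speed is 0.464c.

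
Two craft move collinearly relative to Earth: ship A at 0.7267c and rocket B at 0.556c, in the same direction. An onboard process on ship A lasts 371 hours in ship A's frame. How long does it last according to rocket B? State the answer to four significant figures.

Speed of ship A in rocket B's frame: u = (v_A − v_B)/(1 − v_A v_B/c²) = (0.7267 − 0.556)/(1 − 0.7267×0.556) = 0.1707/0.5959548 = 0.28643; |u| = 0.28643c.
At |u| = 0.28643c, γ = (1 − 0.0820421)^(−1/2) = 1.0437.
Ship A's interval is proper; time dilation gives Δt_B = γΔτ = 1.0437 × 371 hours = 387.2 hours.

387.2 hours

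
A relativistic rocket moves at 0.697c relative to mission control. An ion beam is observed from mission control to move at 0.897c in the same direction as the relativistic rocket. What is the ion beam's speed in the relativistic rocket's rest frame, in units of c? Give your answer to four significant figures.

0.5336c

Transform to the relativistic rocket's frame: u' = (u − v)/(1 − uv/c²).
u' = (0.897 − 0.697)/(1 − 0.897×0.697) = 0.2/0.374791 = 0.53363.
Speed in the relativistic rocket's frame: 0.5336c (in the same direction).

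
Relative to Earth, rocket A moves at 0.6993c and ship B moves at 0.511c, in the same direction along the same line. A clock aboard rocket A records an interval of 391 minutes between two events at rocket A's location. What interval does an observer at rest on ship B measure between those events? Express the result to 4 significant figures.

408.9 minutes

Transform rocket A's velocity into ship B's frame: (0.6993 − 0.511)/(1 − 0.6993·0.511) = 0.1883/0.6426577, so the relative speed is 0.293c.
γ for this relative speed: γ = 1/√(1 − 0.085849) = 1.0459.
Rocket A's interval is proper; time dilation gives Δt_B = γΔτ = 1.0459 × 391 minutes = 408.9 minutes.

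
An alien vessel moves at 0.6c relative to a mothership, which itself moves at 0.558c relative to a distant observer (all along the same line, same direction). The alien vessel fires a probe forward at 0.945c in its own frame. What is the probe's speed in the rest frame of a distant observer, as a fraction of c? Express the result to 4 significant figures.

0.9960c

Apply u = (u'+v)/(1+u'v) twice. Probe in the mothership frame: (0.945+0.6)/(1+0.945·0.6) = 1.545/1.567 = 0.98596c.
That velocity, transformed to the rest frame of a distant observer: (0.98596+0.558)/(1+0.98596·0.558) = 1.54396/1.55016568 = 0.996c.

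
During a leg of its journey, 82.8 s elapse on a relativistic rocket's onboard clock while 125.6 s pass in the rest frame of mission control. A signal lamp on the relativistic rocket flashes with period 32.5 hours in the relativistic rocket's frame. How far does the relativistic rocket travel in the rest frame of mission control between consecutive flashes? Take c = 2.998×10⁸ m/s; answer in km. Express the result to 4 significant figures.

4.001×10^10 km

γ = Δt/Δτ = 125.6/82.8 = 1.51691.
β = √(1 − 1/γ²) = 0.75194. Lab-frame period = γτ = 1.51691×32.5 hours = 49.3 hours. Distance = βc × γτ = 0.75194 × 2.998×10⁸ m/s × 177480 s = 4.0010×10^13 m = 4.001×10^10 km.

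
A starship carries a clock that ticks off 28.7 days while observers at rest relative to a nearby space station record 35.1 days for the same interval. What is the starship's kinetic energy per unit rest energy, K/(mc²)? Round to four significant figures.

γ = Δt/Δτ = 35.1/28.7 = 1.223.
K/(mc²) = γ − 1 = 1.223 − 1 = 0.2230.

0.2230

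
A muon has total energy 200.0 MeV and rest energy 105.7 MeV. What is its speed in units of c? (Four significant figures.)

0.8489c

γ = E/(mc²) = 200.0/105.7 = 1.8921.
β = √(1 − 1/γ²) = √(1 − 0.279326) = √0.720674 = 0.8489.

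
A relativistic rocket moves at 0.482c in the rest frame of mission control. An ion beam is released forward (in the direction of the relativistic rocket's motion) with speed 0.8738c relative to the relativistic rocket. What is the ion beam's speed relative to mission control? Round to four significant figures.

Relativistic velocity addition: u = (u' + v)/(1 + u'v/c²), with u' = 0.8738c and v = 0.482c.
Numerator: 0.8738 + 0.482 = 1.3558. Denominator: 1 + (0.8738)(0.482) = 1.4211716.
u = 1.3558/1.4211716 = 0.954, so the speed is 0.9540c.

0.9540c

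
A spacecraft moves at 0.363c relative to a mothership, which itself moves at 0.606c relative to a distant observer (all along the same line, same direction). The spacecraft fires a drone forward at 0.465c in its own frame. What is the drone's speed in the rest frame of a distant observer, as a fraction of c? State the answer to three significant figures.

0.920c

First combine the drone and spacecraft (S''→S'): u₁ = (0.465 + 0.363)/(1 + 0.465×0.363) = 0.828/1.168795 = 0.70842.
Then combine with the mothership (S'→S): u = (0.70842 + 0.606)/(1 + 0.70842×0.606) = 1.31442/1.42930252 = 0.91962.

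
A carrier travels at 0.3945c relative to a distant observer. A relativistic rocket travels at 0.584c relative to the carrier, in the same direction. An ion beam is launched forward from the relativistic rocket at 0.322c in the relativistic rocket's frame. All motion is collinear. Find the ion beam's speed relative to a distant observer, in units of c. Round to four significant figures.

0.8895c

Apply u = (u'+v)/(1+u'v) twice. Ion beam in the carrier frame: (0.322+0.584)/(1+0.322·0.584) = 0.906/1.188048 = 0.7626c.
That velocity, transformed to the rest frame of a distant observer: (0.7626+0.3945)/(1+0.7626·0.3945) = 1.1571/1.3008457 = 0.8895c.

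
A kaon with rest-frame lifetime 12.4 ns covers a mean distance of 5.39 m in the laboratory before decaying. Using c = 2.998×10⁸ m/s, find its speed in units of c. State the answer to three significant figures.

Lab distance = (lab lifetime)·v = γτ·βc, so βγ = d/(cτ) = 5.390/(2.998×10⁸ × 1.240×10^-8) = 1.4499.
With βγ = 1.4499: γ² = 1 + (βγ)² = 3.10221, and β = (βγ)/γ = 1.4499/1.76131 = 0.823.

0.823c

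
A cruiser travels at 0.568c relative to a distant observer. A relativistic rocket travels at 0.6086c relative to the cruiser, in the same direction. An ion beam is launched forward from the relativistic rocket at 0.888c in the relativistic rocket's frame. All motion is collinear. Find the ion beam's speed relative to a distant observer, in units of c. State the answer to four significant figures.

0.9921c

First combine the ion beam and relativistic rocket (S''→S'): u₁ = (0.888 + 0.6086)/(1 + 0.888×0.6086) = 1.4966/1.5404368 = 0.97154.
Then combine with the cruiser (S'→S): u = (0.97154 + 0.568)/(1 + 0.97154×0.568) = 1.53954/1.55183472 = 0.99208.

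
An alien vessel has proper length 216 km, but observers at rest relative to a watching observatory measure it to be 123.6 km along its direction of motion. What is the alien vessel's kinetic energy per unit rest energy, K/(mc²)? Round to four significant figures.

0.7476

γ = L₀/L = 216/123.6 = 1.74757.
K/(mc²) = γ − 1 = 1.74757 − 1 = 0.7476.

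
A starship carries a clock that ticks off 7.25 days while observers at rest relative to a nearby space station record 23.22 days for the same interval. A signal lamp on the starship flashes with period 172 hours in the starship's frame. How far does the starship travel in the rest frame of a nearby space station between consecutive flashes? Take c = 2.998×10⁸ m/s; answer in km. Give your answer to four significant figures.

5.648×10^11 km

γ = Δt/Δτ = 23.22/7.25 = 3.20276.
β = √(1 − 1/γ²) = 0.95001. Lab-frame period = γτ = 3.20276×172 hours = 550.87 hours. Distance = βc × γτ = 0.95001 × 2.998×10⁸ m/s × 1983132 s = 5.6482×10^14 m = 5.648×10^11 km.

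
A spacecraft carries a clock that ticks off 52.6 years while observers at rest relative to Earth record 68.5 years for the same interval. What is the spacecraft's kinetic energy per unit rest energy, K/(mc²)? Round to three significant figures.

The time-dilation ratio gives γ = 68.5/52.6 = 1.30228.
Since K = (γ−1)mc², K/(mc²) = 1.30228 − 1 = 0.302.

0.302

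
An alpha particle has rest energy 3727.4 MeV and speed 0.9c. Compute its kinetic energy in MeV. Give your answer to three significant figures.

γ = 1/√(1 − β²) = 1/√(1 − 0.81) = 1/√0.19 = 1/0.43589 = 2.2942.
Kinetic energy: K = (γ − 1)mc² = (2.2942 − 1) × 3727.4 MeV = 1.2942 × 3727.4 = 4820 MeV.

4820 MeV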